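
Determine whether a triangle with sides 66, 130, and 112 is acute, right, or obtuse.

right

Compare the square of the longest side to the sum of squares of the other two: 66² + 112² = 16900 = 130².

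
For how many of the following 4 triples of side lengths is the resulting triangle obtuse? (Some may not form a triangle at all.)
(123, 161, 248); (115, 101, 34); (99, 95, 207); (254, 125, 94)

2

(123,161,248): 123²+161² = 41050 < 61504 = 248² → obtuse
(115,101,34): 34²+101² = 11357 < 13225 = 115² → obtuse
(99,95,207): 95+99 ≤ 207, not a triangle
(254,125,94): 94+125 ≤ 254, not a triangle
2 of the 4 are obtuse.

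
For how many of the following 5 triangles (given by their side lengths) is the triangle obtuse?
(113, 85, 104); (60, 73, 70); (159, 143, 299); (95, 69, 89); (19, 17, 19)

1

(113,85,104): 85²+104² = 18041 > 12769 = 113² → acute
(60,73,70): 60²+70² = 8500 > 5329 = 73² → acute
(159,143,299): 143²+159² = 45730 < 89401 = 299² → obtuse
(95,69,89): 69²+89² = 12682 > 9025 = 95² → acute
(19,17,19): 17²+19² = 650 > 361 = 19² → acute
1 of the 5 is obtuse.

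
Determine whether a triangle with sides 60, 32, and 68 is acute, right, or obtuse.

right

Compare the square of the longest side to the sum of squares of the other two: 32² + 60² = 4624 = 68².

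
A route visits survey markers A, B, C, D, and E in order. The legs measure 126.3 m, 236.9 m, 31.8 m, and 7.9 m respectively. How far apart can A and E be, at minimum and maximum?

The maximum is all hops collinear in one direction: 126.3 + 236.9 + 31.8 + 7.9 = 402.9.
The longest hop is 236.9; the others sum to 166.0. Folding the others back against it leaves at least 236.9 − 166.0 = 70.9.

70.9 ≤ AE ≤ 402.9 m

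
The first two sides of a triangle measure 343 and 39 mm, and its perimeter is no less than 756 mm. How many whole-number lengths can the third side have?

Triangle inequality: 304 < x < 382. Perimeter ≥ 756 gives x ≥ 756 − 343 − 39 = 374.
So 374 ≤ x < 382; integers 374 through 381: 8 values.

8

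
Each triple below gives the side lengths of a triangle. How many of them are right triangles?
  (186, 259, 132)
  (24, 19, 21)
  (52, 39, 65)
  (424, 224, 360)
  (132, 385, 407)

3

(186,259,132): 132²+186² = 52020 < 67081 = 259² → obtuse
(24,19,21): 19²+21² = 802 > 576 = 24² → acute
(52,39,65): 39²+52² = 4225 = 65² → right
(424,224,360): 224²+360² = 179776 = 424² → right
(132,385,407): 132²+385² = 165649 = 407² → right
3 of the 5 are right.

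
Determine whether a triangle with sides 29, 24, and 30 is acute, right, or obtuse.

acute

Compare the square of the longest side to the sum of squares of the other two: 24² + 29² = 1417 > 900 = 30².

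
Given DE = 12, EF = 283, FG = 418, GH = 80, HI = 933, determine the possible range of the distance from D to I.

The maximum is all hops collinear in one direction: 12 + 283 + 418 + 80 + 933 = 1726.
The longest hop is 933; the others sum to 793. Folding the others back against it leaves at least 933 − 793 = 140.

140 ≤ DI ≤ 1726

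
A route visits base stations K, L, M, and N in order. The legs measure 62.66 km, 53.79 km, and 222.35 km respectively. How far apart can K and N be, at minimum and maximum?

The maximum is all hops collinear in one direction: 62.66 + 53.79 + 222.35 = 338.80.
The longest hop is 222.35; the others sum to 116.45. Folding the others back against it leaves at least 222.35 − 116.45 = 105.90.

105.90 ≤ KN ≤ 338.80 km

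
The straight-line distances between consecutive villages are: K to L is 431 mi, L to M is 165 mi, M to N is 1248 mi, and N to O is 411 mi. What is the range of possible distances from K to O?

The maximum is all hops collinear in one direction: 431 + 165 + 1248 + 411 = 2255.
The longest hop is 1248; the others sum to 1007. Folding the others back against it leaves at least 1248 − 1007 = 241.

241 ≤ KO ≤ 2255 mi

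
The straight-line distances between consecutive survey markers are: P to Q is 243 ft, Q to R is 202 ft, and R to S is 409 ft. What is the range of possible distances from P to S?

The maximum is all hops collinear in one direction: 243 + 202 + 409 = 854.
The longest hop is 409; the others sum to 445. Since 409 ≤ 445, the path can fold back on itself completely, so the minimum distance is 0.

0 ≤ PS ≤ 854 ft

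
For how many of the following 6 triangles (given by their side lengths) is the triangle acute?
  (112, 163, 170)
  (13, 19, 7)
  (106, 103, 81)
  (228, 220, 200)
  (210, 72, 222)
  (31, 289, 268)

(112,163,170): 112²+163² = 39113 > 28900 = 170² → acute
(13,19,7): 7²+13² = 218 < 361 = 19² → obtuse
(106,103,81): 81²+103² = 17170 > 11236 = 106² → acute
(228,220,200): 200²+220² = 88400 > 51984 = 228² → acute
(210,72,222): 72²+210² = 49284 = 222² → right
(31,289,268): 31²+268² = 72785 < 83521 = 289² → obtuse
3 of the 6 are acute.

3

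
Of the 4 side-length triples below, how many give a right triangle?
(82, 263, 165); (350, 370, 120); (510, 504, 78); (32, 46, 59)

2

(82,263,165): 82+165 ≤ 263, not a triangle
(350,370,120): 120²+350² = 136900 = 370² → right
(510,504,78): 78²+504² = 260100 = 510² → right
(32,46,59): 32²+46² = 3140 < 3481 = 59² → obtuse
2 of the 4 are right.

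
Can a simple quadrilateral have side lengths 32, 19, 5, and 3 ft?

No

For a quadrilateral, each side must be shorter than the sum of the others.
Here the longest side is 32, but the remaining 3 sides sum to only 27.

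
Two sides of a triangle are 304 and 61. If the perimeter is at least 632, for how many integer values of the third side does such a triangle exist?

98

Triangle inequality: 243 < x < 365. Perimeter ≥ 632 gives x ≥ 632 − 304 − 61 = 267.
So 267 ≤ x < 365; integers 267 through 364: 98 values.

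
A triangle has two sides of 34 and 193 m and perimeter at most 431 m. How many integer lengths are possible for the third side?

45

Triangle inequality: 159 < x < 227. Perimeter ≤ 431 gives x ≤ 431 − 34 − 193 = 204.
So 159 < x ≤ 204; integers 160 through 204: 45 values.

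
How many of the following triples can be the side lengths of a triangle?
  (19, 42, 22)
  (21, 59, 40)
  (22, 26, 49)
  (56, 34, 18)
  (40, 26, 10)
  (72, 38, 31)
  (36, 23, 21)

(19,22,42): 19+22 ≤ 42 → not valid
(21,40,59): 21+40 > 59 → valid
(22,26,49): 22+26 ≤ 49 → not valid
(18,34,56): 18+34 ≤ 56 → not valid
(10,26,40): 10+26 ≤ 40 → not valid
(31,38,72): 31+38 ≤ 72 → not valid
(21,23,36): 21+23 > 36 → valid
2 of the 7 triples form a triangle.

2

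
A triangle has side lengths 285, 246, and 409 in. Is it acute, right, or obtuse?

obtuse

Compare the square of the longest side to the sum of squares of the other two: 246² + 285² = 141741 < 167281 = 409².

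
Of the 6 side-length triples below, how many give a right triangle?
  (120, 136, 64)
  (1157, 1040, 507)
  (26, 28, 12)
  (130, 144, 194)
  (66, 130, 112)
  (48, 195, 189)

5

(120,136,64): 64²+120² = 18496 = 136² → right
(1157,1040,507): 507²+1040² = 1338649 = 1157² → right
(26,28,12): 12²+26² = 820 > 784 = 28² → acute
(130,144,194): 130²+144² = 37636 = 194² → right
(66,130,112): 66²+112² = 16900 = 130² → right
(48,195,189): 48²+189² = 38025 = 195² → right
5 of the 6 are right.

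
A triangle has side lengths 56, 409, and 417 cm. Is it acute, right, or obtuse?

Compare the square of the longest side to the sum of squares of the other two: 56² + 409² = 170417 < 173889 = 417².

obtuse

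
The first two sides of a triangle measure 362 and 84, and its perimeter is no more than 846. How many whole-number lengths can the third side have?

Triangle inequality: 278 < x < 446. Perimeter ≤ 846 gives x ≤ 846 − 362 − 84 = 400.
So 278 < x ≤ 400; integers 279 through 400: 122 values.

122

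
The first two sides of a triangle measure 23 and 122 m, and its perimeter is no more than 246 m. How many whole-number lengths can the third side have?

Triangle inequality: 99 < x < 145. Perimeter ≤ 246 gives x ≤ 246 − 23 − 122 = 101.
So 99 < x ≤ 101; integers 100 through 101: 2 values.

2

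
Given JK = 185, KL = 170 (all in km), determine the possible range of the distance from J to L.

15 ≤ JL ≤ 355 km

By the triangle inequality, |185 − 170| ≤ JL ≤ 185 + 170.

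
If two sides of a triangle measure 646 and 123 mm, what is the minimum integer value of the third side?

The third side must be strictly greater than |646 − 123| = 523.
The smallest integer above 523 is 524.

524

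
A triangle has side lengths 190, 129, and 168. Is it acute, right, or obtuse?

acute

Compare the square of the longest side to the sum of squares of the other two: 129² + 168² = 44865 > 36100 = 190².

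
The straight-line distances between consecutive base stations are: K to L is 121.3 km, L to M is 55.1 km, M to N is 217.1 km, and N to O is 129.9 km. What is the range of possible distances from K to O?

0 ≤ KO ≤ 523.4 km

The maximum is all hops collinear in one direction: 121.3 + 55.1 + 217.1 + 129.9 = 523.4.
The longest hop is 217.1; the others sum to 306.3. Since 217.1 ≤ 306.3, the path can fold back on itself completely, so the minimum distance is 0.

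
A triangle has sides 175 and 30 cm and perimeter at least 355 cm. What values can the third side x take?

Triangle inequality alone gives 145 < x < 205.
The perimeter condition gives x ≥ 355 − 175 − 30 = 150.
Intersecting the two: 150 ≤ x < 205.

150 ≤ x < 205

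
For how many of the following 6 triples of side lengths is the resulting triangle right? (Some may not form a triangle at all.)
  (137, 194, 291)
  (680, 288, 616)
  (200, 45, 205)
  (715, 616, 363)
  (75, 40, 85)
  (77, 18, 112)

4

(137,194,291): 137²+194² = 56405 < 84681 = 291² → obtuse
(680,288,616): 288²+616² = 462400 = 680² → right
(200,45,205): 45²+200² = 42025 = 205² → right
(715,616,363): 363²+616² = 511225 = 715² → right
(75,40,85): 40²+75² = 7225 = 85² → right
(77,18,112): 18+77 ≤ 112, not a triangle
4 of the 6 are right.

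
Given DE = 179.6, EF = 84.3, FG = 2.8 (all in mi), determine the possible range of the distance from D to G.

The maximum is all hops collinear in one direction: 179.6 + 84.3 + 2.8 = 266.7.
The longest hop is 179.6; the others sum to 87.1. Folding the others back against it leaves at least 179.6 − 87.1 = 92.5.

92.5 ≤ DG ≤ 266.7 mi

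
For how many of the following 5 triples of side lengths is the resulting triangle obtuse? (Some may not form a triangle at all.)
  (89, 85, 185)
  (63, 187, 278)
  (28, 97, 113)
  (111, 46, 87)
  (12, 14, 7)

3

(89,85,185): 85+89 ≤ 185, not a triangle
(63,187,278): 63+187 ≤ 278, not a triangle
(28,97,113): 28²+97² = 10193 < 12769 = 113² → obtuse
(111,46,87): 46²+87² = 9685 < 12321 = 111² → obtuse
(12,14,7): 7²+12² = 193 < 196 = 14² → obtuse
3 of the 5 are obtuse.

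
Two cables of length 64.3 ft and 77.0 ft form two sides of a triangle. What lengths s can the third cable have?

12.7 < s < 141.3 (ft)

By the triangle inequality, s must be less than 64.3 + 77.0 = 141.3 and greater than |64.3 − 77.0| = 12.7.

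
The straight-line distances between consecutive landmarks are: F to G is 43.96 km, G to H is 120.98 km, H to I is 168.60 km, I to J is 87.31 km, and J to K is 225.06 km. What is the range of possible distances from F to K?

0 ≤ FK ≤ 645.91 km

The maximum is all hops collinear in one direction: 43.96 + 120.98 + 168.60 + 87.31 + 225.06 = 645.91.
The longest hop is 225.06; the others sum to 420.85. Since 225.06 ≤ 420.85, the path can fold back on itself completely, so the minimum distance is 0.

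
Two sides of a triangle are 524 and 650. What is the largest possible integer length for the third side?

1173

The third side must be strictly less than 524 + 650 = 1174.
The largest integer below 1174 is 1173.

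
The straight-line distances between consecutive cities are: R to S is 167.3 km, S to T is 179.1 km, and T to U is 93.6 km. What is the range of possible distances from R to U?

0 ≤ RU ≤ 440.0 km

The maximum is all hops collinear in one direction: 167.3 + 179.1 + 93.6 = 440.0.
The longest hop is 179.1; the others sum to 260.9. Since 179.1 ≤ 260.9, the path can fold back on itself completely, so the minimum distance is 0.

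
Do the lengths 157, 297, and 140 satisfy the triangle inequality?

The two shorter sides sum to 297, exactly equal to the longest side 297.
That gives only a degenerate (flat) triangle — the inequality must be strict.

No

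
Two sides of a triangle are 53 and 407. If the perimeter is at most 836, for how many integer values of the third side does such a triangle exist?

Triangle inequality: 354 < x < 460. Perimeter ≤ 836 gives x ≤ 836 − 53 − 407 = 376.
So 354 < x ≤ 376; integers 355 through 376: 22 values.

22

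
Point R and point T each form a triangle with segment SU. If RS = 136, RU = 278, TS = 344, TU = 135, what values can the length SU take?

209 < SU < 414

From triangle RSU: |136 − 278| < SU < 136 + 278, i.e. 142 < SU < 414.
From triangle TSU: 209 < SU < 479.
Both must hold, so SU lies in the intersection.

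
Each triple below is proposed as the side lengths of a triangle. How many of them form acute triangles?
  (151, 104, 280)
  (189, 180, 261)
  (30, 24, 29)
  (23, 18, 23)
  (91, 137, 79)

2

(151,104,280): 104+151 ≤ 280, not a triangle
(189,180,261): 180²+189² = 68121 = 261² → right
(30,24,29): 24²+29² = 1417 > 900 = 30² → acute
(23,18,23): 18²+23² = 853 > 529 = 23² → acute
(91,137,79): 79²+91² = 14522 < 18769 = 137² → obtuse
2 of the 5 are acute.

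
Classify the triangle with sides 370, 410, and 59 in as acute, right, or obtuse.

obtuse

Compare the square of the longest side to the sum of squares of the other two: 59² + 370² = 140381 < 168100 = 410².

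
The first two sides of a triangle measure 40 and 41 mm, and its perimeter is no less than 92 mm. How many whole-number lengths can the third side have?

70

Triangle inequality: 1 < x < 81. Perimeter ≥ 92 gives x ≥ 92 − 40 − 41 = 11.
So 11 ≤ x < 81; integers 11 through 80: 70 values.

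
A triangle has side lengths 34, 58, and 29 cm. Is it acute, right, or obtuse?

Compare the square of the longest side to the sum of squares of the other two: 29² + 34² = 1997 < 3364 = 58².

obtuse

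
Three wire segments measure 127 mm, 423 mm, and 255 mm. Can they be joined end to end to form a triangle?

No

The longest side is 423, but the other two sum to only 382.
382 < 423, so the triangle inequality fails.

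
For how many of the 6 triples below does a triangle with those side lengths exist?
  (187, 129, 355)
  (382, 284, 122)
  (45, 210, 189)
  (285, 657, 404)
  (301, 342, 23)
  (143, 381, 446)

(129,187,355): 129+187 ≤ 355 → not valid
(122,284,382): 122+284 > 382 → valid
(45,189,210): 45+189 > 210 → valid
(285,404,657): 285+404 > 657 → valid
(23,301,342): 23+301 ≤ 342 → not valid
(143,381,446): 143+381 > 446 → valid
4 of the 6 triples form a triangle.

4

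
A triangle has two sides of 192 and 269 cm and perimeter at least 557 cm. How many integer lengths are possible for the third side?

Triangle inequality: 77 < x < 461. Perimeter ≥ 557 gives x ≥ 557 − 192 − 269 = 96.
So 96 ≤ x < 461; integers 96 through 460: 365 values.

365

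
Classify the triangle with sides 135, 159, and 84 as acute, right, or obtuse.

right

Compare the square of the longest side to the sum of squares of the other two: 84² + 135² = 25281 = 159².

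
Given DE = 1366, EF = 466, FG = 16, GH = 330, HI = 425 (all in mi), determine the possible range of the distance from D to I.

The maximum is all hops collinear in one direction: 1366 + 466 + 16 + 330 + 425 = 2603.
The longest hop is 1366; the others sum to 1237. Folding the others back against it leaves at least 1366 − 1237 = 129.

129 ≤ DI ≤ 2603 mi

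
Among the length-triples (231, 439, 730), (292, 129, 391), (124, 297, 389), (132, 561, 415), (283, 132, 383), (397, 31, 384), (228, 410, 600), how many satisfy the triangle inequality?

5

(231,439,730): 231+439 ≤ 730 → not valid
(129,292,391): 129+292 > 391 → valid
(124,297,389): 124+297 > 389 → valid
(132,415,561): 132+415 ≤ 561 → not valid
(132,283,383): 132+283 > 383 → valid
(31,384,397): 31+384 > 397 → valid
(228,410,600): 228+410 > 600 → valid
5 of the 7 triples form a triangle.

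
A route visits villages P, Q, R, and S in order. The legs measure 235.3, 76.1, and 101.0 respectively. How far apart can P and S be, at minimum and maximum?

The maximum is all hops collinear in one direction: 235.3 + 76.1 + 101.0 = 412.4.
The longest hop is 235.3; the others sum to 177.1. Folding the others back against it leaves at least 235.3 − 177.1 = 58.2.

58.2 ≤ PS ≤ 412.4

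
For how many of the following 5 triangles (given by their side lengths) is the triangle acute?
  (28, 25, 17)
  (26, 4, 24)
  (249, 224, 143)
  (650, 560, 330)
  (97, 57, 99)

(28,25,17): 17²+25² = 914 > 784 = 28² → acute
(26,4,24): 4²+24² = 592 < 676 = 26² → obtuse
(249,224,143): 143²+224² = 70625 > 62001 = 249² → acute
(650,560,330): 330²+560² = 422500 = 650² → right
(97,57,99): 57²+97² = 12658 > 9801 = 99² → acute
3 of the 5 are acute.

3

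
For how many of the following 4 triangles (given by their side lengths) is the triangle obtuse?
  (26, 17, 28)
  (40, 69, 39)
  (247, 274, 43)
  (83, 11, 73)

3

(26,17,28): 17²+26² = 965 > 784 = 28² → acute
(40,69,39): 39²+40² = 3121 < 4761 = 69² → obtuse
(247,274,43): 43²+247² = 62858 < 75076 = 274² → obtuse
(83,11,73): 11²+73² = 5450 < 6889 = 83² → obtuse
3 of the 4 are obtuse.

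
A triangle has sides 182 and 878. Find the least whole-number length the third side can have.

697

The third side must be strictly greater than |182 − 878| = 696.
The smallest integer above 696 is 697.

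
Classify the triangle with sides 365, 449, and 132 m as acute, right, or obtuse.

obtuse

Compare the square of the longest side to the sum of squares of the other two: 132² + 365² = 150649 < 201601 = 449².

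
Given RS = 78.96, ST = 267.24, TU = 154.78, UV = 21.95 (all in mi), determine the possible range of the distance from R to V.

11.55 ≤ RV ≤ 522.93 mi

The maximum is all hops collinear in one direction: 78.96 + 267.24 + 154.78 + 21.95 = 522.93.
The longest hop is 267.24; the others sum to 255.69. Folding the others back against it leaves at least 267.24 − 255.69 = 11.55.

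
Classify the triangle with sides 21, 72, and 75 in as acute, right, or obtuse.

right

Compare the square of the longest side to the sum of squares of the other two: 21² + 72² = 5625 = 75².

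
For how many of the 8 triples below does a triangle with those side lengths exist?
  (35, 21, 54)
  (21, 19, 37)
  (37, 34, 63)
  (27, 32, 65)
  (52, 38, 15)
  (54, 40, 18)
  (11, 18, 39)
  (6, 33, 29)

(21,35,54): 21+35 > 54 → valid
(19,21,37): 19+21 > 37 → valid
(34,37,63): 34+37 > 63 → valid
(27,32,65): 27+32 ≤ 65 → not valid
(15,38,52): 15+38 > 52 → valid
(18,40,54): 18+40 > 54 → valid
(11,18,39): 11+18 ≤ 39 → not valid
(6,29,33): 6+29 > 33 → valid
6 of the 8 triples form a triangle.

6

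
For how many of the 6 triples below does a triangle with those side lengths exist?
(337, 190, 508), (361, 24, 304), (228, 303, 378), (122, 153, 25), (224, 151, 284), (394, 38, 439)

(190,337,508): 190+337 > 508 → valid
(24,304,361): 24+304 ≤ 361 → not valid
(228,303,378): 228+303 > 378 → valid
(25,122,153): 25+122 ≤ 153 → not valid
(151,224,284): 151+224 > 284 → valid
(38,394,439): 38+394 ≤ 439 → not valid
3 of the 6 triples form a triangle.

3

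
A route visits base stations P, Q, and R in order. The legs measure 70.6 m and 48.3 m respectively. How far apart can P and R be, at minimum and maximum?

22.3 ≤ PR ≤ 118.9 m

By the triangle inequality, |70.6 − 48.3| ≤ PR ≤ 70.6 + 48.3.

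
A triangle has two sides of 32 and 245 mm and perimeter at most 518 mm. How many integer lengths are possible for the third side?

28

Triangle inequality: 213 < x < 277. Perimeter ≤ 518 gives x ≤ 518 − 32 − 245 = 241.
So 213 < x ≤ 241; integers 214 through 241: 28 values.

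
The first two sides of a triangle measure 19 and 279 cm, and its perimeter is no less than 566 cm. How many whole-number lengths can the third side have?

Triangle inequality: 260 < x < 298. Perimeter ≥ 566 gives x ≥ 566 − 19 − 279 = 268.
So 268 ≤ x < 298; integers 268 through 297: 30 values.

30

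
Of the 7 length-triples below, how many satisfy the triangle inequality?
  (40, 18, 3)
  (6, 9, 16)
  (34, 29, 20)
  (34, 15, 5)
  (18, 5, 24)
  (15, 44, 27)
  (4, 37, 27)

(3,18,40): 3+18 ≤ 40 → not valid
(6,9,16): 6+9 ≤ 16 → not valid
(20,29,34): 20+29 > 34 → valid
(5,15,34): 5+15 ≤ 34 → not valid
(5,18,24): 5+18 ≤ 24 → not valid
(15,27,44): 15+27 ≤ 44 → not valid
(4,27,37): 4+27 ≤ 37 → not valid
1 of the 7 triples forms a triangle.

1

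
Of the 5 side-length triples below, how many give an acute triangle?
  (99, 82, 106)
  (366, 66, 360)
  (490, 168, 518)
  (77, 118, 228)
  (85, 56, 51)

1

(99,82,106): 82²+99² = 16525 > 11236 = 106² → acute
(366,66,360): 66²+360² = 133956 = 366² → right
(490,168,518): 168²+490² = 268324 = 518² → right
(77,118,228): 77+118 ≤ 228, not a triangle
(85,56,51): 51²+56² = 5737 < 7225 = 85² → obtuse
1 of the 5 is acute.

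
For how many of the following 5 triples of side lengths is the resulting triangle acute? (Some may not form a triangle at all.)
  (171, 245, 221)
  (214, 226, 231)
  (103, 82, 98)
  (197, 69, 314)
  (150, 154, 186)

(171,245,221): 171²+221² = 78082 > 60025 = 245² → acute
(214,226,231): 214²+226² = 96872 > 53361 = 231² → acute
(103,82,98): 82²+98² = 16328 > 10609 = 103² → acute
(197,69,314): 69+197 ≤ 314, not a triangle
(150,154,186): 150²+154² = 46216 > 34596 = 186² → acute
4 of the 5 are acute.

4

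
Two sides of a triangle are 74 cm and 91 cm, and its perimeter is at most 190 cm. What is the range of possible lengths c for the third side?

17 < c ≤ 25

Triangle inequality alone gives 17 < c < 165.
The perimeter condition gives c ≤ 190 − 74 − 91 = 25.
Intersecting the two: 17 < c ≤ 25.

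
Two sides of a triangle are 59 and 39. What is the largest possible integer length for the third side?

97

The third side must be strictly less than 59 + 39 = 98.
The largest integer below 98 is 97.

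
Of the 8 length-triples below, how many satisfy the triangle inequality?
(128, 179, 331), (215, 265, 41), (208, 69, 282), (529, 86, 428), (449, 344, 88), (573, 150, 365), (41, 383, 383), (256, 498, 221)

1

(128,179,331): 128+179 ≤ 331 → not valid
(41,215,265): 41+215 ≤ 265 → not valid
(69,208,282): 69+208 ≤ 282 → not valid
(86,428,529): 86+428 ≤ 529 → not valid
(88,344,449): 88+344 ≤ 449 → not valid
(150,365,573): 150+365 ≤ 573 → not valid
(41,383,383): 41+383 > 383 → valid
(221,256,498): 221+256 ≤ 498 → not valid
1 of the 8 triples forms a triangle.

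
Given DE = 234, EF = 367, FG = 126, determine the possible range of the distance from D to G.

The maximum is all hops collinear in one direction: 234 + 367 + 126 = 727.
The longest hop is 367; the others sum to 360. Folding the others back against it leaves at least 367 − 360 = 7.

7 ≤ DG ≤ 727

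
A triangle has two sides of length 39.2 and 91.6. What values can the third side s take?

By the triangle inequality, s must be less than 39.2 + 91.6 = 130.8 and greater than |39.2 − 91.6| = 52.4.

52.4 < s < 130.8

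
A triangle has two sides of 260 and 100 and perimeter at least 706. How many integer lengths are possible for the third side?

Triangle inequality: 160 < x < 360. Perimeter ≥ 706 gives x ≥ 706 − 260 − 100 = 346.
So 346 ≤ x < 360; integers 346 through 359: 14 values.

14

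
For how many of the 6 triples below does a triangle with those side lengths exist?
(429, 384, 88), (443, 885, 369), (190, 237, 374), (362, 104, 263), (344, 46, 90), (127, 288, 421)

(88,384,429): 88+384 > 429 → valid
(369,443,885): 369+443 ≤ 885 → not valid
(190,237,374): 190+237 > 374 → valid
(104,263,362): 104+263 > 362 → valid
(46,90,344): 46+90 ≤ 344 → not valid
(127,288,421): 127+288 ≤ 421 → not valid
3 of the 6 triples form a triangle.

3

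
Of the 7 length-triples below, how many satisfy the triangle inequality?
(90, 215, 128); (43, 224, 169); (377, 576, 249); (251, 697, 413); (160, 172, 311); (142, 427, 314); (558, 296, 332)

(90,128,215): 90+128 > 215 → valid
(43,169,224): 43+169 ≤ 224 → not valid
(249,377,576): 249+377 > 576 → valid
(251,413,697): 251+413 ≤ 697 → not valid
(160,172,311): 160+172 > 311 → valid
(142,314,427): 142+314 > 427 → valid
(296,332,558): 296+332 > 558 → valid
5 of the 7 triples form a triangle.

5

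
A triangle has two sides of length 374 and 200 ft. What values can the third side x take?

174 < x < 574 (ft)

By the triangle inequality, x must be less than 374 + 200 = 574 and greater than |374 − 200| = 174.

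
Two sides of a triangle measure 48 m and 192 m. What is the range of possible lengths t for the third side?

By the triangle inequality, t must be less than 48 + 192 = 240 and greater than |48 − 192| = 144.

144 < t < 240 (m)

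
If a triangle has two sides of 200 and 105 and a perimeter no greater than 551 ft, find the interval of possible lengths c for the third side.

95 < c ≤ 246

Triangle inequality alone gives 95 < c < 305.
The perimeter condition gives c ≤ 551 − 200 − 105 = 246.
Intersecting the two: 95 < c ≤ 246.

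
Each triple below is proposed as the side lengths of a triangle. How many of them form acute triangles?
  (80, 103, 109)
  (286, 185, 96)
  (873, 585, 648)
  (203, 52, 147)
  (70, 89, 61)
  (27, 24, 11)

(80,103,109): 80²+103² = 17009 > 11881 = 109² → acute
(286,185,96): 96+185 ≤ 286, not a triangle
(873,585,648): 585²+648² = 762129 = 873² → right
(203,52,147): 52+147 ≤ 203, not a triangle
(70,89,61): 61²+70² = 8621 > 7921 = 89² → acute
(27,24,11): 11²+24² = 697 < 729 = 27² → obtuse
2 of the 6 are acute.

2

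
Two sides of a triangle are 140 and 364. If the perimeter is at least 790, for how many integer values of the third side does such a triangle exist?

Triangle inequality: 224 < x < 504. Perimeter ≥ 790 gives x ≥ 790 − 140 − 364 = 286.
So 286 ≤ x < 504; integers 286 through 503: 218 values.

218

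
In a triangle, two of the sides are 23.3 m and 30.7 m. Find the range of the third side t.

7.4 < t < 54.0

By the triangle inequality, t must be less than 23.3 + 30.7 = 54.0 and greater than |23.3 − 30.7| = 7.4.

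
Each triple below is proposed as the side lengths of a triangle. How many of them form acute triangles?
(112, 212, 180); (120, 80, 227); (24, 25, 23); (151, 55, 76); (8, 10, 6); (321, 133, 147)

(112,212,180): 112²+180² = 44944 = 212² → right
(120,80,227): 80+120 ≤ 227, not a triangle
(24,25,23): 23²+24² = 1105 > 625 = 25² → acute
(151,55,76): 55+76 ≤ 151, not a triangle
(8,10,6): 6²+8² = 100 = 10² → right
(321,133,147): 133+147 ≤ 321, not a triangle
1 of the 6 is acute.

1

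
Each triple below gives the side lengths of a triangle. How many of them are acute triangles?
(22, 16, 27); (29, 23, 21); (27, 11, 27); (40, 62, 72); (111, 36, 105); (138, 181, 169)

(22,16,27): 16²+22² = 740 > 729 = 27² → acute
(29,23,21): 21²+23² = 970 > 841 = 29² → acute
(27,11,27): 11²+27² = 850 > 729 = 27² → acute
(40,62,72): 40²+62² = 5444 > 5184 = 72² → acute
(111,36,105): 36²+105² = 12321 = 111² → right
(138,181,169): 138²+169² = 47605 > 32761 = 181² → acute
5 of the 6 are acute.

5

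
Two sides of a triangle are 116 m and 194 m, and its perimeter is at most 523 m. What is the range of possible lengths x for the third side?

78 < x ≤ 213 m

Triangle inequality alone gives 78 < x < 310.
The perimeter condition gives x ≤ 523 − 116 − 194 = 213.
Intersecting the two: 78 < x ≤ 213.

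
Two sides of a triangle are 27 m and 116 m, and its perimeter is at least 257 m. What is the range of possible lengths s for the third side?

114 ≤ s < 143 m

Triangle inequality alone gives 89 < s < 143.
The perimeter condition gives s ≥ 257 − 27 − 116 = 114.
Intersecting the two: 114 ≤ s < 143.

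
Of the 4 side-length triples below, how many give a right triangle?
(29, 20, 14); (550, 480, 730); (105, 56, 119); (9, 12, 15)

(29,20,14): 14²+20² = 596 < 841 = 29² → obtuse
(550,480,730): 480²+550² = 532900 = 730² → right
(105,56,119): 56²+105² = 14161 = 119² → right
(9,12,15): 9²+12² = 225 = 15² → right
3 of the 4 are right.

3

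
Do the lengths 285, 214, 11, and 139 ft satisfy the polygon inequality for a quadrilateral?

Yes

A quadrilateral exists iff every side is shorter than the sum of the others — equivalently, the longest side is less than the sum of the rest.
Longest side 285 < 364 (sum of the remaining 3), so yes.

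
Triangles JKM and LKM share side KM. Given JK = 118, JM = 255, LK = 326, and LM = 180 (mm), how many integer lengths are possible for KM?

226

From triangle JKM: 137 < KM < 373.
From triangle LKM: 146 < KM < 506.
Intersection: 146 < KM < 373, so integers 147 through 372: 226 values.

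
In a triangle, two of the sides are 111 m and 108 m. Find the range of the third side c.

3 < c < 219

By the triangle inequality, c must be less than 111 + 108 = 219 and greater than |111 − 108| = 3.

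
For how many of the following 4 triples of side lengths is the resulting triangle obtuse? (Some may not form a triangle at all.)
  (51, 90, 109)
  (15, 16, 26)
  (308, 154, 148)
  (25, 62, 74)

3

(51,90,109): 51²+90² = 10701 < 11881 = 109² → obtuse
(15,16,26): 15²+16² = 481 < 676 = 26² → obtuse
(308,154,148): 148+154 ≤ 308, not a triangle
(25,62,74): 25²+62² = 4469 < 5476 = 74² → obtuse
3 of the 4 are obtuse.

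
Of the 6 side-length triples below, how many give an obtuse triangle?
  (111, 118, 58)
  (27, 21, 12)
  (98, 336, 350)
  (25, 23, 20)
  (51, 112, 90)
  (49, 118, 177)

2

(111,118,58): 58²+111² = 15685 > 13924 = 118² → acute
(27,21,12): 12²+21² = 585 < 729 = 27² → obtuse
(98,336,350): 98²+336² = 122500 = 350² → right
(25,23,20): 20²+23² = 929 > 625 = 25² → acute
(51,112,90): 51²+90² = 10701 < 12544 = 112² → obtuse
(49,118,177): 49+118 ≤ 177, not a triangle
2 of the 6 are obtuse.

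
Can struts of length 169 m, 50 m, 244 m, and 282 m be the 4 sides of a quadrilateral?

Yes

A quadrilateral exists iff every side is shorter than the sum of the others — equivalently, the longest side is less than the sum of the rest.
Longest side 282 < 463 (sum of the remaining 3), so yes.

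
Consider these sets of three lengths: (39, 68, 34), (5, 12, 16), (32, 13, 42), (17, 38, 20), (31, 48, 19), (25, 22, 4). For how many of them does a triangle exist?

5

(34,39,68): 34+39 > 68 → valid
(5,12,16): 5+12 > 16 → valid
(13,32,42): 13+32 > 42 → valid
(17,20,38): 17+20 ≤ 38 → not valid
(19,31,48): 19+31 > 48 → valid
(4,22,25): 4+22 > 25 → valid
5 of the 6 triples form a triangle.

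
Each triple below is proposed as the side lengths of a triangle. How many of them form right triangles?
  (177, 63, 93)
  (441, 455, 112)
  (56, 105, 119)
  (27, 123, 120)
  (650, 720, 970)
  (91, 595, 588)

5

(177,63,93): 63+93 ≤ 177, not a triangle
(441,455,112): 112²+441² = 207025 = 455² → right
(56,105,119): 56²+105² = 14161 = 119² → right
(27,123,120): 27²+120² = 15129 = 123² → right
(650,720,970): 650²+720² = 940900 = 970² → right
(91,595,588): 91²+588² = 354025 = 595² → right
5 of the 6 are right.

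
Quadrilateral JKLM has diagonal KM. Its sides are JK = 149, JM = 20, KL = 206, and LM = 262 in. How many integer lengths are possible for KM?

39

From triangle JKM: 129 < KM < 169.
From triangle LKM: 56 < KM < 468.
Intersection: 129 < KM < 169, so integers 130 through 168: 39 values.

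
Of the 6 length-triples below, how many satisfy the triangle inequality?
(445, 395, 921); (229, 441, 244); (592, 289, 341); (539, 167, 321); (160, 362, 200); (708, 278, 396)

(395,445,921): 395+445 ≤ 921 → not valid
(229,244,441): 229+244 > 441 → valid
(289,341,592): 289+341 > 592 → valid
(167,321,539): 167+321 ≤ 539 → not valid
(160,200,362): 160+200 ≤ 362 → not valid
(278,396,708): 278+396 ≤ 708 → not valid
2 of the 6 triples form a triangle.

2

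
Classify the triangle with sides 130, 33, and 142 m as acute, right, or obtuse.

Compare the square of the longest side to the sum of squares of the other two: 33² + 130² = 17989 < 20164 = 142².

obtuse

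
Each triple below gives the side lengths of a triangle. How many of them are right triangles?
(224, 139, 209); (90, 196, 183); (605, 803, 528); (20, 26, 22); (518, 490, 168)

2

(224,139,209): 139²+209² = 63002 > 50176 = 224² → acute
(90,196,183): 90²+183² = 41589 > 38416 = 196² → acute
(605,803,528): 528²+605² = 644809 = 803² → right
(20,26,22): 20²+22² = 884 > 676 = 26² → acute
(518,490,168): 168²+490² = 268324 = 518² → right
2 of the 5 are right.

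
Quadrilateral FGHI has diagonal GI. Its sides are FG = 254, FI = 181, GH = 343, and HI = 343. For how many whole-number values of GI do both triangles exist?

361

From triangle FGI: 73 < GI < 435.
From triangle HGI: 0 < GI < 686.
Intersection: 73 < GI < 435, so integers 74 through 434: 361 values.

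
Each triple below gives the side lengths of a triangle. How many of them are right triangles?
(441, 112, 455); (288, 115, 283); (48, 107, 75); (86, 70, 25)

1

(441,112,455): 112²+441² = 207025 = 455² → right
(288,115,283): 115²+283² = 93314 > 82944 = 288² → acute
(48,107,75): 48²+75² = 7929 < 11449 = 107² → obtuse
(86,70,25): 25²+70² = 5525 < 7396 = 86² → obtuse
1 of the 4 is right.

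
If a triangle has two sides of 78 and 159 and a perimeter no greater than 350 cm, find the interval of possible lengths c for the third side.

81 < c ≤ 113

Triangle inequality alone gives 81 < c < 237.
The perimeter condition gives c ≤ 350 − 78 − 159 = 113.
Intersecting the two: 81 < c ≤ 113.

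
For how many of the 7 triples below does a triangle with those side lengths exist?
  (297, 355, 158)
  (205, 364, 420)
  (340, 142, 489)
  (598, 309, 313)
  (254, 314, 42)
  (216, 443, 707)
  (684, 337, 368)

4

(158,297,355): 158+297 > 355 → valid
(205,364,420): 205+364 > 420 → valid
(142,340,489): 142+340 ≤ 489 → not valid
(309,313,598): 309+313 > 598 → valid
(42,254,314): 42+254 ≤ 314 → not valid
(216,443,707): 216+443 ≤ 707 → not valid
(337,368,684): 337+368 > 684 → valid
4 of the 7 triples form a triangle.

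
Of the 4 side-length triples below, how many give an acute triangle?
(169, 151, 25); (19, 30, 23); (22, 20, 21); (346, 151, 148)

(169,151,25): 25²+151² = 23426 < 28561 = 169² → obtuse
(19,30,23): 19²+23² = 890 < 900 = 30² → obtuse
(22,20,21): 20²+21² = 841 > 484 = 22² → acute
(346,151,148): 148+151 ≤ 346, not a triangle
1 of the 4 is acute.

1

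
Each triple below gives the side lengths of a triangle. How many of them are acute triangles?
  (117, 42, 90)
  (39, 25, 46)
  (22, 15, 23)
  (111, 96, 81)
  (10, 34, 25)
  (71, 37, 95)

(117,42,90): 42²+90² = 9864 < 13689 = 117² → obtuse
(39,25,46): 25²+39² = 2146 > 2116 = 46² → acute
(22,15,23): 15²+22² = 709 > 529 = 23² → acute
(111,96,81): 81²+96² = 15777 > 12321 = 111² → acute
(10,34,25): 10²+25² = 725 < 1156 = 34² → obtuse
(71,37,95): 37²+71² = 6410 < 9025 = 95² → obtuse
3 of the 6 are acute.

3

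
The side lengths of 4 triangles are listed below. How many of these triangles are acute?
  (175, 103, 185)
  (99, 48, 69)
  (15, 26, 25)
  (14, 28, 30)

(175,103,185): 103²+175² = 41234 > 34225 = 185² → acute
(99,48,69): 48²+69² = 7065 < 9801 = 99² → obtuse
(15,26,25): 15²+25² = 850 > 676 = 26² → acute
(14,28,30): 14²+28² = 980 > 900 = 30² → acute
3 of the 4 are acute.

3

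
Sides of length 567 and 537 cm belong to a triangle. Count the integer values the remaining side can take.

1073

The third side lies in the open interval (30, 1104).
Integers from 31 to 1103 inclusive: 1103 − 31 + 1 = 1073.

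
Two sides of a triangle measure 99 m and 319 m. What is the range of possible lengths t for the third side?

220 < t < 418 (m)

By the triangle inequality, t must be less than 99 + 319 = 418 and greater than |99 − 319| = 220.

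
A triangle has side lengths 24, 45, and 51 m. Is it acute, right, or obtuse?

right

Compare the square of the longest side to the sum of squares of the other two: 24² + 45² = 2601 = 51².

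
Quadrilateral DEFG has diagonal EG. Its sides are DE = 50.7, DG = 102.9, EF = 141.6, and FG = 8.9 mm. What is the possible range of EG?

132.7 < EG < 150.5

From triangle DEG: |50.7 − 102.9| < EG < 50.7 + 102.9, i.e. 52.2 < EG < 153.6.
From triangle FEG: 132.7 < EG < 150.5.
Both must hold, so EG lies in the intersection.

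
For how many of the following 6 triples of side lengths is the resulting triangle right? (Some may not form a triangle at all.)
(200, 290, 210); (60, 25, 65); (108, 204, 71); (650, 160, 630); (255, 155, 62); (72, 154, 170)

4

(200,290,210): 200²+210² = 84100 = 290² → right
(60,25,65): 25²+60² = 4225 = 65² → right
(108,204,71): 71+108 ≤ 204, not a triangle
(650,160,630): 160²+630² = 422500 = 650² → right
(255,155,62): 62+155 ≤ 255, not a triangle
(72,154,170): 72²+154² = 28900 = 170² → right
4 of the 6 are right.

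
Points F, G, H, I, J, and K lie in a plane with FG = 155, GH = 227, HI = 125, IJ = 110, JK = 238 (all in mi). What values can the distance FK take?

0 ≤ FK ≤ 855 mi

The maximum is all hops collinear in one direction: 155 + 227 + 125 + 110 + 238 = 855.
The longest hop is 238; the others sum to 617. Since 238 ≤ 617, the path can fold back on itself completely, so the minimum distance is 0.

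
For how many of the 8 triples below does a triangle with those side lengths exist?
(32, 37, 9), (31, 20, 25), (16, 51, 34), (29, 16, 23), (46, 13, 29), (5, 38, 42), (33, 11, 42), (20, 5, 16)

6

(9,32,37): 9+32 > 37 → valid
(20,25,31): 20+25 > 31 → valid
(16,34,51): 16+34 ≤ 51 → not valid
(16,23,29): 16+23 > 29 → valid
(13,29,46): 13+29 ≤ 46 → not valid
(5,38,42): 5+38 > 42 → valid
(11,33,42): 11+33 > 42 → valid
(5,16,20): 5+16 > 20 → valid
6 of the 8 triples form a triangle.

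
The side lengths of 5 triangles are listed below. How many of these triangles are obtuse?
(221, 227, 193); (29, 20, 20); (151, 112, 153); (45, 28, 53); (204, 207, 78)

(221,227,193): 193²+221² = 86090 > 51529 = 227² → acute
(29,20,20): 20²+20² = 800 < 841 = 29² → obtuse
(151,112,153): 112²+151² = 35345 > 23409 = 153² → acute
(45,28,53): 28²+45² = 2809 = 53² → right
(204,207,78): 78²+204² = 47700 > 42849 = 207² → acute
1 of the 5 is obtuse.

1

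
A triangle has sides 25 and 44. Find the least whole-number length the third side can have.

20

The third side must be strictly greater than |25 − 44| = 19.
The smallest integer above 19 is 20.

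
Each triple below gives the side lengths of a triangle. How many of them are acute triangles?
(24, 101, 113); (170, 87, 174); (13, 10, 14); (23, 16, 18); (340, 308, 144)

(24,101,113): 24²+101² = 10777 < 12769 = 113² → obtuse
(170,87,174): 87²+170² = 36469 > 30276 = 174² → acute
(13,10,14): 10²+13² = 269 > 196 = 14² → acute
(23,16,18): 16²+18² = 580 > 529 = 23² → acute
(340,308,144): 144²+308² = 115600 = 340² → right
3 of the 5 are acute.

3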